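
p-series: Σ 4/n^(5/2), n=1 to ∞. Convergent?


p-series test: Σ c/n^p converges if p > 1, diverges if p ≤ 1 (constant c > 0 doesn't affect convergence).
p = 5/2
5/2 > 1 → CONVERGES

Converges (p = 5/2 > 1)


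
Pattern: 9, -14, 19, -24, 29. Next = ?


Pattern: alternating sign, magnitude arithmetic (d=5)
Terms: 9, -14, 19, -24, 29
Next term = -34

Next term = -34


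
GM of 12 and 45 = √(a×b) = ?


GM = √(12×45) = √540 = 23.2379

GM = 23.2379


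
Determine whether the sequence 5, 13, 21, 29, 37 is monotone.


Differences: 8, 8, 8, 8
All differences > 0 → strictly INCREASING

Monotonically increasing


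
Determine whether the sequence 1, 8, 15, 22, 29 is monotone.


Differences: 7, 7, 7, 7
All differences > 0 → strictly INCREASING

Monotonically increasing


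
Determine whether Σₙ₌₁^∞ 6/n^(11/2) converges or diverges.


p-series test: Σ c/n^p converges if p > 1, diverges if p ≤ 1 (constant c > 0 doesn't affect convergence).
p = 11/2
11/2 > 1 → CONVERGES

Converges (p = 11/2 > 1)


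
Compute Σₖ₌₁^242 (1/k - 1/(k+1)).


Telescoping: adjacent terms cancel.
= 1/1 - 1/243
= 1 - 1/243 = 242/243

Sum = 242/243


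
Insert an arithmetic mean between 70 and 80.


AM = (70 + 80)/2 = 150/2 = 75

AM = 75


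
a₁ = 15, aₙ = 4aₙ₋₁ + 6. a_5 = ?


Computing step by step:
a_1 = 15
a_2 = 66
a_3 = 270
a_4 = 1086
a_5 = 4350


a_5 = 4350


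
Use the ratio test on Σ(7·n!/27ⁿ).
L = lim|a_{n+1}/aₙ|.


aₙ = 7·n!/27^n
a_{n+1}/aₙ = (n+1)!/27^(n+1) × 27^n/n!  (constant 7 cancels)
= (n+1)/27
L = lim(n→∞) (n+1)/27 = ∞
L > 1 → series DIVERGES

Diverges (ratio test: L = ∞ > 1)


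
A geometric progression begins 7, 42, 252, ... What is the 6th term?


aₙ = a₁·r^(n-1)
= 7×6^5
= 7×7776
= 54432

a_6 = 54432


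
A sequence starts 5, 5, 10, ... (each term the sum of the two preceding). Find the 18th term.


Computing iteratively: 5, 5, 10, 15, 25, 40, 65, 105, 170, 275, 445, 720, ...
a_18 = 12920

a_18 = 12920


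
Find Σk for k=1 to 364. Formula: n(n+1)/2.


n(n+1)/2 = 364×365/2 = 132860/2 = 66430

Σk = 66430


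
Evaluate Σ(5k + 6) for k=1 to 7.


Σ(5k+6) = 5·Σk + 6·n
= 5·28 + 6·7
= 140 + 42 = 182

Σ = 182


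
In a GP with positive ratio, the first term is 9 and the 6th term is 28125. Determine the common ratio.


r^(n-1) = aₙ/a₁
r^5 = 28125/9 = 3125
r = 3125^(1/5)
= 5

r = 5


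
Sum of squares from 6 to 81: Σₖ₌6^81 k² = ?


Σₖ₌6^81 k² = Σₖ₌₁^81 k² − Σₖ₌₁^5 k²
= 81·82·163/6 − 5·6·11/6
= 180441 − 55 = 180386

Σk² = 180386


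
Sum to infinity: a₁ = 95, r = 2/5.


S∞ = a₁/(1-r) = 95/(1 - 2/5)
= 95/(3/5)
= 475/3

S∞ = 475/3


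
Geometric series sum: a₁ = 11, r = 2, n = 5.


Sₙ = 11×(2^5 - 1)/(2 - 1)
= 11×(32 - 1)/1
= 11×31/1
= 341

S_5 = 341


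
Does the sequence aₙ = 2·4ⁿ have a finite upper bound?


aₙ = 2·4ⁿ → as n→∞, aₙ→∞ (since base 4 > 1)
No finite upper bound exists
The sequence is UNBOUNDED

Unbounded (aₙ → ∞ as n → ∞)


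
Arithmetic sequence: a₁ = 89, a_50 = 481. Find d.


d = (aₙ - a₁)/(n-1)
= (481 - 89)/(50-1)
= 392/49 = 8

d = 8


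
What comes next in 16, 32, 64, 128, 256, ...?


Pattern: powers of 2: 2ⁿ
Terms: 16, 32, 64, 128, 256
Next term = 512

Next term = 512


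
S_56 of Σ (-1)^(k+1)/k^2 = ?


S = 1 - 1/4 + 1/9 - 1/16 + 1/25 - 1/36 + 1/49 - 1/64 ± ...
= 0.8223
(Full series converges to +π²/12 ≈ +0.8225)

S_56 = 0.8223


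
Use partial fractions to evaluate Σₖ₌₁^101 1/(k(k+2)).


1/(k(k+2)) = (1/2)·(1/k - 1/(k+2)) (partial fractions)
Telescoping: Σ = (1/2)·(1 + 1/2 - 1/102 - 1/103) = 7777/10506

Sum = 7777/10506


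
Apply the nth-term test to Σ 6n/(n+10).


lim(n→∞) 6n/(n+10) = 6/1 = 6  (divide numerator and denominator by n)
lim aₙ = 6 ≠ 0 → series DIVERGES

Diverges (lim aₙ = 6 ≠ 0)


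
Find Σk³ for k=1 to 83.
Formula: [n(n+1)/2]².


n(n+1)/2 = 83×84/2 = 3486
Σk³ = 3486² = 12152196

Σk³ = 12152196


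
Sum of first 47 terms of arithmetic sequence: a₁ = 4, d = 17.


aₙ = 4 + (47-1)×17 = 786
Sₙ = n(a₁+aₙ)/2 = 47×(4+786)/2
= 47×790/2 = 18565

S_47 = 18565


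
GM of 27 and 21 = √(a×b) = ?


GM = √(27×21) = √567 = 23.8118

GM = 23.8118


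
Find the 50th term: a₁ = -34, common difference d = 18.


aₙ = a₁ + (n-1)d
= -34 + (50-1)×18
= -34 + 882
= 848

a_50 = 848


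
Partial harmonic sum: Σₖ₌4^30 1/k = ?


Σₖ₌4^30 1/k = 1/4 + 1/5 + 1/6 + ... + 1/30
= 5034685298347/2329089562800
≈ 2.1617

Sum = 5034685298347/2329089562800 ≈ 2.1617


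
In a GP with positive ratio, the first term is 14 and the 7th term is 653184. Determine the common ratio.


r^(n-1) = aₙ/a₁
r^6 = 653184/14 = 46656
r = 46656^(1/6)
= ±6; taking r > 0 gives r = 6

r = 6


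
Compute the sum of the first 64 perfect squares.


n = 64
n(n+1)(2n+1)/6 = 64×65×129/6
= 536640/6 = 89440

Σk² = 89440


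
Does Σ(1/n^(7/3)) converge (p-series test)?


p-series test: Σ c/n^p converges if p > 1, diverges if p ≤ 1 (constant c > 0 doesn't affect convergence).
p = 7/3
7/3 > 1 → CONVERGES

Converges (p = 7/3 > 1)


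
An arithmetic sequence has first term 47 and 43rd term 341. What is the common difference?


d = (aₙ - a₁)/(n-1)
= (341 - 47)/(43-1)
= 294/42 = 7

d = 7


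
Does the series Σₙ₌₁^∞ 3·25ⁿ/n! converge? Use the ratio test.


aₙ = 3·25^n/n!
a_{n+1}/aₙ = 25^(n+1)/(n+1)! × n!/25^n  (constant 3 cancels)
= 25/(n+1)
L = lim(n→∞) 25/(n+1) = 0
L < 1 → series CONVERGES

Converges (ratio test: L = 0 < 1)


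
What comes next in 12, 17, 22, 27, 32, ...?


Pattern: arithmetic (d=5)
Terms: 12, 17, 22, 27, 32
Next term = 37

Next term = 37


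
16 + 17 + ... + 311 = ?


Σₖ₌16^311 k = Σₖ₌₁^311 k − Σₖ₌₁^15 k
= 311·312/2 − 15·16/2
= 48516 − 120 = 48396

Σk = 48396


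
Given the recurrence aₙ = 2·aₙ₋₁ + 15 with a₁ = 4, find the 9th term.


Computing step by step:
a_1 = 4
a_2 = 23
a_3 = 61
a_4 = 137
a_5 = 289
a_6 = 593
a_7 = 1201
a_8 = 2417
a_9 = 4849


a_9 = 4849


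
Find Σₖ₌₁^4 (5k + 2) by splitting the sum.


Σ(5k+2) = 5·Σk + 2·n
= 5·10 + 2·4
= 50 + 8 = 58

Σ = 58


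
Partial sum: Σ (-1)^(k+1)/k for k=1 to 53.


S = 1 - 1/2 + 1/3 - 1/4 + 1/5 - 1/6 + 1/7 - 1/8 ± ...
= 0.7025
(Full series converges to +ln(2) ≈ +0.6931)

S_53 = 0.7025


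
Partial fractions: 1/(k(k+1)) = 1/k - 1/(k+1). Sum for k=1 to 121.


1/(k(k+1)) = 1/k - 1/(k+1) (partial fractions)
Telescoping: Σ = 1 - 1/122 = 121/122

Sum = 121/122


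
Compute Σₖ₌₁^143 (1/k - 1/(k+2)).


Telescoping with gap 2: two head and two tail terms survive.
= (1 + 1/2) - (1/144 + 1/145)
= 3/2 - 1/144 - 1/145 = 31031/20880

Sum = 31031/20880


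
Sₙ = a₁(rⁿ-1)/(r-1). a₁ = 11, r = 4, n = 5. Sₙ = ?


Sₙ = 11×(4^5 - 1)/(4 - 1)
= 11×(1024 - 1)/3
= 11×1023/3
= 3751

S_5 = 3751


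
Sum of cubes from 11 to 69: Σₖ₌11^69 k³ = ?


Σₖ₌11^69 k³ = [69·70/2]² − [10·11/2]²
= 5832225 − 3025 = 5829200

Σk³ = 5829200


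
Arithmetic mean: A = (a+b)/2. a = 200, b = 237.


AM = (200 + 237)/2 = 437/2 = 218.5

AM = 218.5


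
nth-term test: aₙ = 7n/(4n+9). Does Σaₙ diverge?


lim(n→∞) 7n/(4n+9) = 7/4 = 7/4  (divide numerator and denominator by n)
lim aₙ = 7/4 ≠ 0 → series DIVERGES

Diverges (lim aₙ = 7/4 ≠ 0)


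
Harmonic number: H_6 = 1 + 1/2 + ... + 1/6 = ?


H_6 = 1/1 + 1/2 + 1/3 + 1/4 + 1/5 + 1/6
= 49/20
≈ 2.45

H_6 = 49/20 ≈ 2.45


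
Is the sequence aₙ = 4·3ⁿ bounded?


aₙ = 4·3ⁿ → as n→∞, aₙ→∞ (since base 3 > 1)
No finite upper bound exists
The sequence is UNBOUNDED

Unbounded (aₙ → ∞ as n → ∞)


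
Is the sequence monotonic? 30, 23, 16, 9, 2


Differences: -7, -7, -7, -7
All differences < 0 → strictly DECREASING

Monotonically decreasing


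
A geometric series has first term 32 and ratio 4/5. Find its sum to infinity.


S∞ = a₁/(1-r) = 32/(1 - 4/5)
= 32/(1/5)
= 160

S∞ = 160


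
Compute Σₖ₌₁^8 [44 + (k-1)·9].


aₙ = 44 + (8-1)×9 = 107
Sₙ = n(a₁+aₙ)/2 = 8×(44+107)/2
= 8×151/2 = 604

S_8 = 604


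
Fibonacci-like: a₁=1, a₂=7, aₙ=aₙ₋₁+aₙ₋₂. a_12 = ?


Computing iteratively: 1, 7, 8, 15, 23, 38, 61, 99, 160, 259, 419, 678
a_12 = 678

a_12 = 678


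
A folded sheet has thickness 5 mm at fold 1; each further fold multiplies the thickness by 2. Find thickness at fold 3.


aₙ = a₁·r^(n-1)
= 5×2^2
= 5×4
= 20

a_3 = 20


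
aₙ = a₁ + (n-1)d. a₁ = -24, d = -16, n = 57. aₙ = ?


aₙ = a₁ + (n-1)d
= -24 + (57-1)×-16
= -24 - 896
= -920

a_57 = -920


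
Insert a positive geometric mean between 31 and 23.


GM = √(31×23) = √713 = 26.7021

GM = 26.7021


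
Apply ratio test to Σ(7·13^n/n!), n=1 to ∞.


aₙ = 7·13^n/n!
a_{n+1}/aₙ = 13^(n+1)/(n+1)! × n!/13^n  (constant 7 cancels)
= 13/(n+1)
L = lim(n→∞) 13/(n+1) = 0
L < 1 → series CONVERGES

Converges (ratio test: L = 0 < 1)


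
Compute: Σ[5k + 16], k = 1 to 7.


Σ(5k+16) = 5·Σk + 16·n
= 5·28 + 16·7
= 140 + 112 = 252

Σ = 252


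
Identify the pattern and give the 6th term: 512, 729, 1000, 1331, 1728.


Pattern: perfect cubes: n³
Terms: 512, 729, 1000, 1331, 1728
Next term = 2197

Next term = 2197


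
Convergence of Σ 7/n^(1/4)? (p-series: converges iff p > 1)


p-series test: Σ c/n^p converges if p > 1, diverges if p ≤ 1 (constant c > 0 doesn't affect convergence).
p = 1/4
1/4 ≤ 1 → DIVERGES

Diverges (p = 1/4 ≤ 1)


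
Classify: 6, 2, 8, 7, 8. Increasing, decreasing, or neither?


Differences: -4, 6, -1, 1
Difference at position 2 is +6 (> 0) but position 1 is -4 (< 0) — sequence both rises and falls
→ NOT monotonic

Not monotonic


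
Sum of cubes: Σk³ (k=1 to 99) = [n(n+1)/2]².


n(n+1)/2 = 99×100/2 = 4950
Σk³ = 4950² = 24502500

Σk³ = 24502500


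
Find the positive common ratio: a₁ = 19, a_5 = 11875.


r^(n-1) = aₙ/a₁
r^4 = 11875/19 = 625
r = 625^(1/4)
= ±5; taking r > 0 gives r = 5

r = 5


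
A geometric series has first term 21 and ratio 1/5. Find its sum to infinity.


S∞ = a₁/(1-r) = 21/(1 - 1/5)
= 21/(4/5)
= 105/4

S∞ = 105/4


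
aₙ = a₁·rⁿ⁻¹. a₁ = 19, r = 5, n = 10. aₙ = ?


aₙ = a₁·r^(n-1)
= 19×5^9
= 19×1953125
= 37109375

a_10 = 37109375


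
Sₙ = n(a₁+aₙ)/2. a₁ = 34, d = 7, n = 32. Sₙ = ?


aₙ = 34 + (32-1)×7 = 251
Sₙ = n(a₁+aₙ)/2 = 32×(34+251)/2
= 32×285/2 = 4560

S_32 = 4560


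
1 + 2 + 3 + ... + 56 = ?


n(n+1)/2 = 56×57/2 = 3192/2 = 1596

Σk = 1596


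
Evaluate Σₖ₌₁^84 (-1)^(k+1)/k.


S = 1 - 1/2 + 1/3 - 1/4 + 1/5 - 1/6 + 1/7 - 1/8 ± ...
= 0.6872
(Full series converges to +ln(2) ≈ +0.6931)

S_84 = 0.6872


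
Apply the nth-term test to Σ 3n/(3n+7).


lim(n→∞) 3n/(3n+7) = 3/3 = 1  (divide numerator and denominator by n)
lim aₙ = 1 ≠ 0 → series DIVERGES

Diverges (lim aₙ = 1 ≠ 0)


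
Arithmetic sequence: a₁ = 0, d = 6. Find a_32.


aₙ = a₁ + (n-1)d
= 0 + (32-1)×6
= 0 + 186
= 186

a_32 = 186


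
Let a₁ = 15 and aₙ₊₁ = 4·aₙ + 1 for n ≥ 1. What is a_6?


Computing step by step:
a_1 = 15
a_2 = 61
a_3 = 245
a_4 = 981
a_5 = 3925
a_6 = 15701


a_6 = 15701


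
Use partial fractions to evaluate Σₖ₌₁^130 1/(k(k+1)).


1/(k(k+1)) = 1/k - 1/(k+1) (partial fractions)
Telescoping: Σ = 1 - 1/131 = 130/131

Sum = 130/131


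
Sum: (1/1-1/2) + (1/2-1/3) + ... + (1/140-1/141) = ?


Telescoping: adjacent terms cancel.
= 1/1 - 1/141
= 1 - 1/141 = 140/141

Sum = 140/141


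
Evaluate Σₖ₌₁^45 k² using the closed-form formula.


n = 45
n(n+1)(2n+1)/6 = 45×46×91/6
= 188370/6 = 31395

Σk² = 31395


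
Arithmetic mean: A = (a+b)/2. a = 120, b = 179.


AM = (120 + 179)/2 = 299/2 = 149.5

AM = 149.5


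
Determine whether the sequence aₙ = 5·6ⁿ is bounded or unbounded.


aₙ = 5·6ⁿ → as n→∞, aₙ→∞ (since base 6 > 1)
No finite upper bound exists
The sequence is UNBOUNDED

Unbounded (aₙ → ∞ as n → ∞)


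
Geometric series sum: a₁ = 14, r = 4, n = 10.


Sₙ = 14×(4^10 - 1)/(4 - 1)
= 14×(1048576 - 1)/3
= 14×1048575/3
= 4893350

S_10 = 4893350


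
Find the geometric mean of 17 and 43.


GM = √(17×43) = √731 = 27.037

GM = 27.037


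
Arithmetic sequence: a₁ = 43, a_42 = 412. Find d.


d = (aₙ - a₁)/(n-1)
= (412 - 43)/(42-1)
= 369/41 = 9

d = 9


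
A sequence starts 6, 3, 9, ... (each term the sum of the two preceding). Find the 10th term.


Computing iteratively: 6, 3, 9, 12, 21, 33, 54, 87, 141, 228
a_10 = 228

a_10 = 228


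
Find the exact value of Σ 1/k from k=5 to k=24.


Σₖ₌5^24 1/k = 1/5 + 1/6 + 1/7 + ... + 1/24
= 604180055/356948592
≈ 1.6926

Sum = 604180055/356948592 ≈ 1.6926


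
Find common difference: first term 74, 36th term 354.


d = (aₙ - a₁)/(n-1)
= (354 - 74)/(36-1)
= 280/35 = 8

d = 8


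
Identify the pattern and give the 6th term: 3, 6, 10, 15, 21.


Pattern: triangular numbers: n(n+1)/2
Terms: 3, 6, 10, 15, 21
Next term = 28

Next term = 28


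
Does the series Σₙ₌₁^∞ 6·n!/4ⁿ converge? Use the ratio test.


aₙ = 6·n!/4^n
a_{n+1}/aₙ = (n+1)!/4^(n+1) × 4^n/n!  (constant 6 cancels)
= (n+1)/4
L = lim(n→∞) (n+1)/4 = ∞
L > 1 → series DIVERGES

Diverges (ratio test: L = ∞ > 1)


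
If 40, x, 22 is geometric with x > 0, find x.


GM = √(40×22) = √880 = 29.6648

GM = 29.6648


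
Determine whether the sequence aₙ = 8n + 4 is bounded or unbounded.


aₙ = 8n + 4 → as n→∞, aₙ→∞
No finite upper bound exists
The sequence is UNBOUNDED

Unbounded (aₙ → ∞ as n → ∞)


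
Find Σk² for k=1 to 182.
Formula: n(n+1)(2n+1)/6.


n = 182
n(n+1)(2n+1)/6 = 182×183×365/6
= 12156690/6 = 2026115

Σk² = 2026115


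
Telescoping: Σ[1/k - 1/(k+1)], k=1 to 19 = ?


Telescoping: adjacent terms cancel.
= 1/1 - 1/20
= 1 - 1/20 = 19/20

Sum = 19/20


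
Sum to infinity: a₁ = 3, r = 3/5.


S∞ = a₁/(1-r) = 3/(1 - 3/5)
= 3/(2/5)
= 15/2

S∞ = 15/2


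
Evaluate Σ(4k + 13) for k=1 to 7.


Σ(4k+13) = 4·Σk + 13·n
= 4·28 + 13·7
= 112 + 91 = 203

Σ = 203


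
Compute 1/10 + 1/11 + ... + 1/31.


Σₖ₌10^31 1/k = 1/10 + 1/11 + 1/12 + ... + 1/31
= 86517723849247/72201776446800
≈ 1.1983

Sum = 86517723849247/72201776446800 ≈ 1.1983


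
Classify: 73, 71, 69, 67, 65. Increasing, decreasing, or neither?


Differences: -2, -2, -2, -2
All differences < 0 → strictly DECREASING

Monotonically decreasing


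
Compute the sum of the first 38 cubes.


n(n+1)/2 = 38×39/2 = 741
Σk³ = 741² = 549081

Σk³ = 549081


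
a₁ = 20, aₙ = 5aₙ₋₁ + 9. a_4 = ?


Computing step by step:
a_1 = 20
a_2 = 109
a_3 = 554
a_4 = 2779


a_4 = 2779


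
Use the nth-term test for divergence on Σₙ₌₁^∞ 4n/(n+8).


lim(n→∞) 4n/(n+8) = 4/1 = 4  (divide numerator and denominator by n)
lim aₙ = 4 ≠ 0 → series DIVERGES

Diverges (lim aₙ = 4 ≠ 0)


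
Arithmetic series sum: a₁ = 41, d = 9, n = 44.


aₙ = 41 + (44-1)×9 = 428
Sₙ = n(a₁+aₙ)/2 = 44×(41+428)/2
= 44×469/2 = 10318

S_44 = 10318


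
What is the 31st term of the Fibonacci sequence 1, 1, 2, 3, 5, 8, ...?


Fibonacci sequence: 1, 1, 2, 3, 5, 8, 13, 21, 34, 55, 89, ...
F(31) = 1346269

F(31) = 1346269


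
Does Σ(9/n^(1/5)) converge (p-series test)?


p-series test: Σ c/n^p converges if p > 1, diverges if p ≤ 1 (constant c > 0 doesn't affect convergence).
p = 1/5
1/5 ≤ 1 → DIVERGES

Diverges (p = 1/5 ≤ 1)


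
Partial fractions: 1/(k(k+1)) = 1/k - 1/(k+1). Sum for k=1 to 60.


1/(k(k+1)) = 1/k - 1/(k+1) (partial fractions)
Telescoping: Σ = 1 - 1/61 = 60/61

Sum = 60/61


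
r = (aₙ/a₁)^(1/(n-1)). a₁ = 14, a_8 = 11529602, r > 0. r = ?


r^(n-1) = aₙ/a₁
r^7 = 11529602/14 = 823543
r = 823543^(1/7)
= 7

r = 7


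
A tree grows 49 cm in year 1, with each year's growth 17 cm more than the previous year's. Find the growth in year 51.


aₙ = a₁ + (n-1)d
= 49 + (51-1)×17
= 49 + 850
= 899

a_51 = 899


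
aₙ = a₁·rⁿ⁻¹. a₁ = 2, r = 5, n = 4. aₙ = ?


aₙ = a₁·r^(n-1)
= 2×5^3
= 2×125
= 250

a_4 = 250


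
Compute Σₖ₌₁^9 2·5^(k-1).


Sₙ = 2×(5^9 - 1)/(5 - 1)
= 2×(1953125 - 1)/4
= 2×1953124/4
= 976562

S_9 = 976562


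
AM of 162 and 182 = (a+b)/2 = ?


AM = (162 + 182)/2 = 344/2 = 172

AM = 172


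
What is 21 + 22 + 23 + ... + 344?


Σₖ₌21^344 k = Σₖ₌₁^344 k − Σₖ₌₁^20 k
= 344·345/2 − 20·21/2
= 59340 − 210 = 59130

Σk = 59130


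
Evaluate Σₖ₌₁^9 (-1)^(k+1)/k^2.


S = 1 - 1/4 + 1/9 - 1/16 + 1/25 - 1/36 + 1/49 - 1/64 ± ...
= 0.828
(Full series converges to +π²/12 ≈ +0.8225)

S_9 = 0.828


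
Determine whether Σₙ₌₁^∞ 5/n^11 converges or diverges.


p-series test: Σ c/n^p converges if p > 1, diverges if p ≤ 1 (constant c > 0 doesn't affect convergence).
p = 11
11 > 1 → CONVERGES

Converges (p = 11 > 1)


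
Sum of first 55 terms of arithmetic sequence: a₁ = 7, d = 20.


aₙ = 7 + (55-1)×20 = 1087
Sₙ = n(a₁+aₙ)/2 = 55×(7+1087)/2
= 55×1094/2 = 30085

S_55 = 30085


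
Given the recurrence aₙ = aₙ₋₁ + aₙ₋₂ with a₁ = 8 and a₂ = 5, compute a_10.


Computing iteratively: 8, 5, 13, 18, 31, 49, 80, 129, 209, 338
a_10 = 338

a_10 = 338


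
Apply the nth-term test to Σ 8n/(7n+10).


lim(n→∞) 8n/(7n+10) = 8/7 = 8/7  (divide numerator and denominator by n)
lim aₙ = 8/7 ≠ 0 → series DIVERGES

Diverges (lim aₙ = 8/7 ≠ 0)


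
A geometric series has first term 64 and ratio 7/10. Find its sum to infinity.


S∞ = a₁/(1-r) = 64/(1 - 7/10)
= 64/(3/10)
= 640/3

S∞ = 640/3


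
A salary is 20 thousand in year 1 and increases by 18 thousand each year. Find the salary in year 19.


aₙ = a₁ + (n-1)d
= 20 + (19-1)×18
= 20 + 324
= 344

a_19 = 344


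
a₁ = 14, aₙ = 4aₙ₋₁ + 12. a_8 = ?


Computing step by step:
a_1 = 14
a_2 = 68
a_3 = 284
a_4 = 1148
a_5 = 4604
a_6 = 18428
a_7 = 73724
a_8 = 294908


a_8 = 294908


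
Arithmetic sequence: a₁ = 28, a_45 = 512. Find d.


d = (aₙ - a₁)/(n-1)
= (512 - 28)/(45-1)
= 484/44 = 11

d = 11


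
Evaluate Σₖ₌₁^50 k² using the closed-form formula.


n = 50
n(n+1)(2n+1)/6 = 50×51×101/6
= 257550/6 = 42925

Σk² = 42925


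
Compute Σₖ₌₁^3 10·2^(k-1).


Sₙ = 10×(2^3 - 1)/(2 - 1)
= 10×(8 - 1)/1
= 10×7/1
= 70

S_3 = 70


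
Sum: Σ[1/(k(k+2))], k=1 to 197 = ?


1/(k(k+2)) = (1/2)·(1/k - 1/(k+2)) (partial fractions)
Telescoping: Σ = (1/2)·(1 + 1/2 - 1/198 - 1/199) = 29353/39402

Sum = 29353/39402


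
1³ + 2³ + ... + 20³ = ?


n(n+1)/2 = 20×21/2 = 210
Σk³ = 210² = 44100

Σk³ = 44100


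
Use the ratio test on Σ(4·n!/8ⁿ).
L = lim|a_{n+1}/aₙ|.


aₙ = 4·n!/8^n
a_{n+1}/aₙ = (n+1)!/8^(n+1) × 8^n/n!  (constant 4 cancels)
= (n+1)/8
L = lim(n→∞) (n+1)/8 = ∞
L > 1 → series DIVERGES

Diverges (ratio test: L = ∞ > 1)


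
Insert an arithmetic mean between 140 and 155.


AM = (140 + 155)/2 = 295/2 = 147.5

AM = 147.5


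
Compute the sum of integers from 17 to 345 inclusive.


Σₖ₌17^345 k = Σₖ₌₁^345 k − Σₖ₌₁^16 k
= 345·346/2 − 16·17/2
= 59685 − 136 = 59549

Σk = 59549


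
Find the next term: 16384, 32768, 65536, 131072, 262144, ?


Pattern: powers of 2: 2ⁿ
Terms: 16384, 32768, 65536, 131072, 262144
Next term = 524288

Next term = 524288


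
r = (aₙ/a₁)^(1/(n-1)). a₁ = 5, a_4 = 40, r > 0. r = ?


r^(n-1) = aₙ/a₁
r^3 = 40/5 = 8
r = 8^(1/3)
= 2

r = 2


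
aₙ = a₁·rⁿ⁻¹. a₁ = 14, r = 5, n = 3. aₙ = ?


aₙ = a₁·r^(n-1)
= 14×5^2
= 14×25
= 350

a_3 = 350


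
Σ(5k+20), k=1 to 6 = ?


Σ(5k+20) = 5·Σk + 20·n
= 5·21 + 20·6
= 105 + 120 = 225

Σ = 225


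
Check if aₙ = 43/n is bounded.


a₁ = 43, a₂ = 43/2, a₃ = 43/3, ...
0 < aₙ ≤ 43 for all n ≥ 1
Lower bound: 0, Upper bound: 43
The sequence IS bounded

Bounded (0 < aₙ ≤ 43)


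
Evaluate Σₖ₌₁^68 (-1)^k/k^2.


S = -1 + 1/4 - 1/9 + 1/16 - 1/25 + 1/36 - 1/49 + 1/64 ± ...
= -0.8224
(Full series converges to -π²/12 ≈ -0.8225)

S_68 = -0.8224


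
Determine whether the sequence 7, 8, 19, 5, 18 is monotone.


Differences: 1, 11, -14, 13
Difference at position 1 is +1 (> 0) but position 3 is -14 (< 0) — sequence both rises and falls
→ NOT monotonic

Not monotonic


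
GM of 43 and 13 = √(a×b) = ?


GM = √(43×13) = √559 = 23.6432

GM = 23.6432


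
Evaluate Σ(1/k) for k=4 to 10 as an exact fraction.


Σₖ₌4^10 1/k = 1/4 + 1/5 + 1/6 + 1/7 + 1/8 + 1/9 + 1/10
= 2761/2520
≈ 1.0956

Sum = 2761/2520 ≈ 1.0956


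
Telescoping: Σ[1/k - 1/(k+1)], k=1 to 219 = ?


Telescoping: adjacent terms cancel.
= 1/1 - 1/220
= 1 - 1/220 = 219/220

Sum = 219/220


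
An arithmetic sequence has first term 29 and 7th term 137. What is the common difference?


d = (aₙ - a₁)/(n-1)
= (137 - 29)/(7-1)
= 108/6 = 18

d = 18


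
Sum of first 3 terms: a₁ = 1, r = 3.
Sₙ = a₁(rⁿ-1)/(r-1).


Sₙ = 1×(3^3 - 1)/(3 - 1)
= 1×(27 - 1)/2
= 1×26/2
= 13

S_3 = 13


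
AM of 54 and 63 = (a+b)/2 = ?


AM = (54 + 63)/2 = 117/2 = 58.5

AM = 58.5


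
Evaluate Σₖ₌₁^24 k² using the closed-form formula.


n = 24
n(n+1)(2n+1)/6 = 24×25×49/6
= 29400/6 = 4900

Σk² = 4900


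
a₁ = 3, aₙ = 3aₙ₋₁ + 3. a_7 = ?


Computing step by step:
a_1 = 3
a_2 = 12
a_3 = 39
a_4 = 120
a_5 = 363
a_6 = 1092
a_7 = 3279


a_7 = 3279


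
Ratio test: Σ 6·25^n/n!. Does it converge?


aₙ = 6·25^n/n!
a_{n+1}/aₙ = 25^(n+1)/(n+1)! × n!/25^n  (constant 6 cancels)
= 25/(n+1)
L = lim(n→∞) 25/(n+1) = 0
L < 1 → series CONVERGES

Converges (ratio test: L = 0 < 1)


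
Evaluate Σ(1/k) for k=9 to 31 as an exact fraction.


Σₖ₌9^31 1/k = 1/9 + 1/10 + 1/11 + ... + 1/31
= 94540143454447/72201776446800
≈ 1.3094

Sum = 94540143454447/72201776446800 ≈ 1.3094


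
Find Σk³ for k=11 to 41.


Σₖ₌11^41 k³ = [41·42/2]² − [10·11/2]²
= 741321 − 3025 = 738296

Σk³ = 738296


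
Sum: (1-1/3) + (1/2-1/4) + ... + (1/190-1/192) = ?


Telescoping with gap 2: two head and two tail terms survive.
= (1 + 1/2) - (1/191 + 1/192)
= 3/2 - 1/191 - 1/192 = 54625/36672

Sum = 54625/36672


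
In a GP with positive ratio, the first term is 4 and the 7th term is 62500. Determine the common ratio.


r^(n-1) = aₙ/a₁
r^6 = 62500/4 = 15625
r = 15625^(1/6)
= ±5; taking r > 0 gives r = 5

r = 5


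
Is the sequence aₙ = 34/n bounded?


a₁ = 34, a₂ = 34/2, a₃ = 34/3, ...
0 < aₙ ≤ 34 for all n ≥ 1
Lower bound: 0, Upper bound: 34
The sequence IS bounded

Bounded (0 < aₙ ≤ 34)


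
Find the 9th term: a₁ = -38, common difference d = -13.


aₙ = a₁ + (n-1)d
= -38 + (9-1)×-13
= -38 - 104
= -142

a_9 = -142


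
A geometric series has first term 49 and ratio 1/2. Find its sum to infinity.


S∞ = a₁/(1-r) = 49/(1 - 1/2)
= 49/(1/2)
= 98

S∞ = 98


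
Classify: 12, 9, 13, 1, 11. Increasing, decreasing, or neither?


Differences: -3, 4, -12, 10
Difference at position 2 is +4 (> 0) but position 1 is -3 (< 0) — sequence both rises and falls
→ NOT monotonic

Not monotonic


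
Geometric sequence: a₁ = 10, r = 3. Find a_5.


aₙ = a₁·r^(n-1)
= 10×3^4
= 10×81
= 810

a_5 = 810


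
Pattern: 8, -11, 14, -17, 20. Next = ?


Pattern: alternating sign, magnitude arithmetic (d=3)
Terms: 8, -11, 14, -17, 20
Next term = -23

Next term = -23


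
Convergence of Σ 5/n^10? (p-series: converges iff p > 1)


p-series test: Σ c/n^p converges if p > 1, diverges if p ≤ 1 (constant c > 0 doesn't affect convergence).
p = 10
10 > 1 → CONVERGES

Converges (p = 10 > 1)


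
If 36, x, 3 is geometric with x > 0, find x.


GM = √(36×3) = √108 = 10.3923

GM = 10.3923


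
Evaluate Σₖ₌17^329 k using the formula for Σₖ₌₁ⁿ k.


Σₖ₌17^329 k = Σₖ₌₁^329 k − Σₖ₌₁^16 k
= 329·330/2 − 16·17/2
= 54285 − 136 = 54149

Σk = 54149


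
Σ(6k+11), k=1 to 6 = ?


Σ(6k+11) = 6·Σk + 11·n
= 6·21 + 11·6
= 126 + 66 = 192

Σ = 192


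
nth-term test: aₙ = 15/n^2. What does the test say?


lim(n→∞) 15/n^2 = 0
lim aₙ = 0 → nth-term test is INCONCLUSIVE
(Need other tests; this is actually a convergent p-series with p=2 > 1)

Inconclusive (lim aₙ = 0; need another test)


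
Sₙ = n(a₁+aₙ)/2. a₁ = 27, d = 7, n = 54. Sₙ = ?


aₙ = 27 + (54-1)×7 = 398
Sₙ = n(a₁+aₙ)/2 = 54×(27+398)/2
= 54×425/2 = 11475

S_54 = 11475


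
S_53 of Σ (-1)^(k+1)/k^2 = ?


S = 1 - 1/4 + 1/9 - 1/16 + 1/25 - 1/36 + 1/49 - 1/64 ± ...
= 0.8226
(Full series converges to +π²/12 ≈ +0.8225)

S_53 = 0.8226


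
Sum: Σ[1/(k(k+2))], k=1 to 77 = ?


1/(k(k+2)) = (1/2)·(1/k - 1/(k+2)) (partial fractions)
Telescoping: Σ = (1/2)·(1 + 1/2 - 1/78 - 1/79) = 4543/6162

Sum = 4543/6162


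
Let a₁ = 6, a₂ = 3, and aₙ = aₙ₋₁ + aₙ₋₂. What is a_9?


Computing iteratively: 6, 3, 9, 12, 21, 33, 54, 87, 141
a_9 = 141

a_9 = 141


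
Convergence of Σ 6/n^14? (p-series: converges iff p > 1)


p-series test: Σ c/n^p converges if p > 1, diverges if p ≤ 1 (constant c > 0 doesn't affect convergence).
p = 14
14 > 1 → CONVERGES

Converges (p = 14 > 1)


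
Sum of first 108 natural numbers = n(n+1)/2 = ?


n(n+1)/2 = 108×109/2 = 11772/2 = 5886

Σk = 5886


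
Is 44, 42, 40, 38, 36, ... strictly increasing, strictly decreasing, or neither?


Differences: -2, -2, -2, -2
All differences < 0 → strictly DECREASING

Monotonically decreasing


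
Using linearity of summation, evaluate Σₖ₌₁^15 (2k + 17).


Σ(2k+17) = 2·Σk + 17·n
= 2·120 + 17·15
= 240 + 255 = 495

Σ = 495


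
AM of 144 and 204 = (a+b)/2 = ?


AM = (144 + 204)/2 = 348/2 = 174

AM = 174


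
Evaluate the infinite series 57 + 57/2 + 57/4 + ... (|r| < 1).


S∞ = a₁/(1-r) = 57/(1 - 1/2)
= 57/(1/2)
= 114

S∞ = 114


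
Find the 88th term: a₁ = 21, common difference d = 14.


aₙ = a₁ + (n-1)d
= 21 + (88-1)×14
= 21 + 1218
= 1239

a_88 = 1239


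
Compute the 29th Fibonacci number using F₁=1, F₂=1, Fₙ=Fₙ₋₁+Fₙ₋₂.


Fibonacci sequence: 1, 1, 2, 3, 5, 8, 13, 21, 34, 55, 89, ...
F(29) = 514229

F(29) = 514229


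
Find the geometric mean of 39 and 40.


GM = √(39×40) = √1560 = 39.4968

GM = 39.4968


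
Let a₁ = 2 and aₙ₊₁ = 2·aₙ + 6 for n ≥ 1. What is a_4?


Computing step by step:
a_1 = 2
a_2 = 10
a_3 = 26
a_4 = 58


a_4 = 58


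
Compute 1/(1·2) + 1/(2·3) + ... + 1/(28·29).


1/(k(k+1)) = 1/k - 1/(k+1) (partial fractions)
Telescoping: Σ = 1 - 1/29 = 28/29

Sum = 28/29


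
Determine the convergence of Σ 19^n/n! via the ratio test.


aₙ = 19^n/n!
a_{n+1}/aₙ = 19^(n+1)/(n+1)! × n!/19^n
= 19/(n+1)
L = lim(n→∞) 19/(n+1) = 0
L < 1 → series CONVERGES

Converges (ratio test: L = 0 < 1)


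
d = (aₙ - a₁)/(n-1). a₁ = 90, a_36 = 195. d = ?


d = (aₙ - a₁)/(n-1)
= (195 - 90)/(36-1)
= 105/35 = 3

d = 3


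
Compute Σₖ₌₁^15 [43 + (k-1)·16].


aₙ = 43 + (15-1)×16 = 267
Sₙ = n(a₁+aₙ)/2 = 15×(43+267)/2
= 15×310/2 = 2325

S_15 = 2325


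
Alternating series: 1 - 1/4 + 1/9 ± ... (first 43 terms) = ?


S = 1 - 1/4 + 1/9 - 1/16 + 1/25 - 1/36 + 1/49 - 1/64 ± ...
= 0.8227
(Full series converges to +π²/12 ≈ +0.8225)

S_43 = 0.8227


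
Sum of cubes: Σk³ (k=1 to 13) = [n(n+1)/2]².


n(n+1)/2 = 13×14/2 = 91
Σk³ = 91² = 8281

Σk³ = 8281


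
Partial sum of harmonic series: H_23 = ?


H_23 = 1/1 + 1/2 + 1/3 + ... + 1/23
= 444316699/118982864
≈ 3.7343

H_23 = 444316699/118982864 ≈ 3.7343


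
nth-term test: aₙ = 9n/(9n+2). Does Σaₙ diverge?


lim(n→∞) 9n/(9n+2) = 9/9 = 1  (divide numerator and denominator by n)
lim aₙ = 1 ≠ 0 → series DIVERGES

Diverges (lim aₙ = 1 ≠ 0)


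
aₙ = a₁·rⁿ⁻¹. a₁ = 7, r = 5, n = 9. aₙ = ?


aₙ = a₁·r^(n-1)
= 7×5^8
= 7×390625
= 2734375

a_9 = 2734375


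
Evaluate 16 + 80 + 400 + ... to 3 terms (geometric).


Sₙ = 16×(5^3 - 1)/(5 - 1)
= 16×(125 - 1)/4
= 16×124/4
= 496

S_3 = 496


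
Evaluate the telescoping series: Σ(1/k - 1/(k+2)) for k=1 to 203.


Telescoping with gap 2: two head and two tail terms survive.
= (1 + 1/2) - (1/204 + 1/205)
= 3/2 - 1/204 - 1/205 = 62321/41820

Sum = 62321/41820


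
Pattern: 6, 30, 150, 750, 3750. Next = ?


Pattern: geometric (r=5)
Terms: 6, 30, 150, 750, 3750
Next term = 18750

Next term = 18750


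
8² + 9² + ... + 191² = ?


Σₖ₌8^191 k² = Σₖ₌₁^191 k² − Σₖ₌₁^7 k²
= 191·192·383/6 − 7·8·15/6
= 2340896 − 140 = 2340756

Σk² = 2340756


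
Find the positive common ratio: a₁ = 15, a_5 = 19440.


r^(n-1) = aₙ/a₁
r^4 = 19440/15 = 1296
r = 1296^(1/4)
= ±6; taking r > 0 gives r = 6

r = 6


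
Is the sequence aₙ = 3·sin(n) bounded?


For all n, -1 ≤ sin(n) ≤ 1, so -3 ≤ 3·sin(n) ≤ 3
Lower bound: -3, Upper bound: 3
The sequence IS bounded

Bounded (-3 ≤ aₙ ≤ 3)


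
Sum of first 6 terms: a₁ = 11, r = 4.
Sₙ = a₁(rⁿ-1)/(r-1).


Sₙ = 11×(4^6 - 1)/(4 - 1)
= 11×(4096 - 1)/3
= 11×4095/3
= 15015

S_6 = 15015


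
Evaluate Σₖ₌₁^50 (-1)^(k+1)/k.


S = 1 - 1/2 + 1/3 - 1/4 + 1/5 - 1/6 + 1/7 - 1/8 ± ...
= 0.6832
(Full series converges to +ln(2) ≈ +0.6931)

S_50 = 0.6832


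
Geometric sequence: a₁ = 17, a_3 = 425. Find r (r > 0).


r^(n-1) = aₙ/a₁
r^2 = 425/17 = 25
r = 25^(1/2)
= ±5; taking r > 0 gives r = 5

r = 5


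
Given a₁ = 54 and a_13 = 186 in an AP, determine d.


d = (aₙ - a₁)/(n-1)
= (186 - 54)/(13-1)
= 132/12 = 11

d = 11


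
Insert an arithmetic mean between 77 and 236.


AM = (77 + 236)/2 = 313/2 = 156.5

AM = 156.5


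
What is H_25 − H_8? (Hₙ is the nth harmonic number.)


Σₖ₌9^25 1/k = 1/9 + 1/10 + 1/11 + ... + 1/25
= 9799140457/8923714800
≈ 1.0981

Sum = 9799140457/8923714800 ≈ 1.0981


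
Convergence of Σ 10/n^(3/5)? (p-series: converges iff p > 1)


p-series test: Σ c/n^p converges if p > 1, diverges if p ≤ 1 (constant c > 0 doesn't affect convergence).
p = 3/5
3/5 ≤ 1 → DIVERGES

Diverges (p = 3/5 ≤ 1)


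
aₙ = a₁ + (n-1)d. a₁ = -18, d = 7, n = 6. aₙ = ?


aₙ = a₁ + (n-1)d
= -18 + (6-1)×7
= -18 + 35
= 17

a_6 = 17


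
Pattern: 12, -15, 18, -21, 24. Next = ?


Pattern: alternating sign, magnitude arithmetic (d=3)
Terms: 12, -15, 18, -21, 24
Next term = -27

Next term = -27


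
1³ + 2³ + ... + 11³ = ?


n(n+1)/2 = 11×12/2 = 66
Σk³ = 66² = 4356

Σk³ = 4356


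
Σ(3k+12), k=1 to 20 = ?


Σ(3k+12) = 3·Σk + 12·n
= 3·210 + 12·20
= 630 + 240 = 870

Σ = 870


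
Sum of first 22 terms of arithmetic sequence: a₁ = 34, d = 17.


aₙ = 34 + (22-1)×17 = 391
Sₙ = n(a₁+aₙ)/2 = 22×(34+391)/2
= 22×425/2 = 4675

S_22 = 4675


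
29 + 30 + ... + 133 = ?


Σₖ₌29^133 k = Σₖ₌₁^133 k − Σₖ₌₁^28 k
= 133·134/2 − 28·29/2
= 8911 − 406 = 8505

Σk = 8505


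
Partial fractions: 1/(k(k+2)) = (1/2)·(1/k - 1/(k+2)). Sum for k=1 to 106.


1/(k(k+2)) = (1/2)·(1/k - 1/(k+2)) (partial fractions)
Telescoping: Σ = (1/2)·(1 + 1/2 - 1/107 - 1/108) = 17119/23112

Sum = 17119/23112


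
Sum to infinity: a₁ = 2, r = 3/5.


S∞ = a₁/(1-r) = 2/(1 - 3/5)
= 2/(2/5)
= 5

S∞ = 5


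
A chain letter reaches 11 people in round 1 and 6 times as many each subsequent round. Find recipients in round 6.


aₙ = a₁·r^(n-1)
= 11×6^5
= 11×7776
= 85536

a_6 = 85536


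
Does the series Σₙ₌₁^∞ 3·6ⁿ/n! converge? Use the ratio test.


aₙ = 3·6^n/n!
a_{n+1}/aₙ = 6^(n+1)/(n+1)! × n!/6^n  (constant 3 cancels)
= 6/(n+1)
L = lim(n→∞) 6/(n+1) = 0
L < 1 → series CONVERGES

Converges (ratio test: L = 0 < 1)


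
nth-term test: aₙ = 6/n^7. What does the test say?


lim(n→∞) 6/n^7 = 0
lim aₙ = 0 → nth-term test is INCONCLUSIVE
(Need other tests; this is actually a convergent p-series with p=7 > 1)

Inconclusive (lim aₙ = 0; need another test)


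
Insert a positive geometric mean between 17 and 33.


GM = √(17×33) = √561 = 23.6854

GM = 23.6854


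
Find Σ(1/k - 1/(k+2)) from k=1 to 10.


Telescoping with gap 2: two head and two tail terms survive.
= (1 + 1/2) - (1/11 + 1/12)
= 3/2 - 1/11 - 1/12 = 175/132

Sum = 175/132


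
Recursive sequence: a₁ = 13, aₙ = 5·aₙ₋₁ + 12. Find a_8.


Computing step by step:
a_1 = 13
a_2 = 77
a_3 = 397
a_4 = 1997
a_5 = 9997
a_6 = 49997
a_7 = 249997
a_8 = 1249997


a_8 = 1249997


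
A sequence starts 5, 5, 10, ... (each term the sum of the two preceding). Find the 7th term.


Computing iteratively: 5, 5, 10, 15, 25, 40, 65
a_7 = 65

a_7 = 65


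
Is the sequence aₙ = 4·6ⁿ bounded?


aₙ = 4·6ⁿ → as n→∞, aₙ→∞ (since base 6 > 1)
No finite upper bound exists
The sequence is UNBOUNDED

Unbounded (aₙ → ∞ as n → ∞)


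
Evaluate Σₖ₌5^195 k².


Σₖ₌5^195 k² = Σₖ₌₁^195 k² − Σₖ₌₁^4 k²
= 195·196·391/6 − 4·5·9/6
= 2490670 − 30 = 2490640

Σk² = 2490640


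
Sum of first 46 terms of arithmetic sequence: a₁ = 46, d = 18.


aₙ = 46 + (46-1)×18 = 856
Sₙ = n(a₁+aₙ)/2 = 46×(46+856)/2
= 46×902/2 = 20746

S_46 = 20746


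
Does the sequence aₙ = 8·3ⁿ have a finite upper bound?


aₙ = 8·3ⁿ → as n→∞, aₙ→∞ (since base 3 > 1)
No finite upper bound exists
The sequence is UNBOUNDED

Unbounded (aₙ → ∞ as n → ∞)


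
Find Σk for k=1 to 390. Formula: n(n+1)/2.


n(n+1)/2 = 390×391/2 = 152490/2 = 76245

Σk = 76245


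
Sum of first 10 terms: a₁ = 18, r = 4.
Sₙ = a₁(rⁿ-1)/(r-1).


Sₙ = 18×(4^10 - 1)/(4 - 1)
= 18×(1048576 - 1)/3
= 18×1048575/3
= 6291450

S_10 = 6291450


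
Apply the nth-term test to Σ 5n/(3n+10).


lim(n→∞) 5n/(3n+10) = 5/3 = 5/3  (divide numerator and denominator by n)
lim aₙ = 5/3 ≠ 0 → series DIVERGES

Diverges (lim aₙ = 5/3 ≠ 0)


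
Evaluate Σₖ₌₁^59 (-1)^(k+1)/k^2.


S = 1 - 1/4 + 1/9 - 1/16 + 1/25 - 1/36 + 1/49 - 1/64 ± ...
= 0.8226
(Full series converges to +π²/12 ≈ +0.8225)

S_59 = 0.8226


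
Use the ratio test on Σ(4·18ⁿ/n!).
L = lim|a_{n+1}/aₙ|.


aₙ = 4·18^n/n!
a_{n+1}/aₙ = 18^(n+1)/(n+1)! × n!/18^n  (constant 4 cancels)
= 18/(n+1)
L = lim(n→∞) 18/(n+1) = 0
L < 1 → series CONVERGES

Converges (ratio test: L = 0 < 1)


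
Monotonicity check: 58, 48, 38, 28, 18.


Differences: -10, -10, -10, -10
All differences < 0 → strictly DECREASING

Monotonically decreasing


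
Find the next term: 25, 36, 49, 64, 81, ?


Pattern: perfect squares: n²
Terms: 25, 36, 49, 64, 81
Next term = 100

Next term = 100


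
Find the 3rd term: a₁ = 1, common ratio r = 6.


aₙ = a₁·r^(n-1)
= 1×6^2
= 1×36
= 36

a_3 = 36


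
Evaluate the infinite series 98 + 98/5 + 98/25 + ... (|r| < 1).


S∞ = a₁/(1-r) = 98/(1 - 1/5)
= 98/(4/5)
= 245/2

S∞ = 245/2


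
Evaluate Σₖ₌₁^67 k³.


n(n+1)/2 = 67×68/2 = 2278
Σk³ = 2278² = 5189284

Σk³ = 5189284


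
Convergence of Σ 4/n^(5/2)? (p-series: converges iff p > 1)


p-series test: Σ c/n^p converges if p > 1, diverges if p ≤ 1 (constant c > 0 doesn't affect convergence).
p = 5/2
5/2 > 1 → CONVERGES

Converges (p = 5/2 > 1)


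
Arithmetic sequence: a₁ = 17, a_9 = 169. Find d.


d = (aₙ - a₁)/(n-1)
= (169 - 17)/(9-1)
= 152/8 = 19

d = 19


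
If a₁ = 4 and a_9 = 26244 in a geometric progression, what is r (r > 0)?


r^(n-1) = aₙ/a₁
r^8 = 26244/4 = 6561
r = 6561^(1/8)
= ±3; taking r > 0 gives r = 3

r = 3


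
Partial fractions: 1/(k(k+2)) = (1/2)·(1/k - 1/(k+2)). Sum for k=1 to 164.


1/(k(k+2)) = (1/2)·(1/k - 1/(k+2)) (partial fractions)
Telescoping: Σ = (1/2)·(1 + 1/2 - 1/165 - 1/166) = 20377/27390

Sum = 20377/27390


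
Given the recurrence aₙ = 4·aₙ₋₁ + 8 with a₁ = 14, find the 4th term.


Computing step by step:
a_1 = 14
a_2 = 64
a_3 = 264
a_4 = 1064


a_4 = 1064


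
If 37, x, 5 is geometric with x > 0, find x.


GM = √(37×5) = √185 = 13.6015

GM = 13.6015


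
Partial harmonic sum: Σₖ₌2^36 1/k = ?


Σₖ₌2^36 1/k = 1/2 + 1/3 + 1/4 + ... + 1/36
= 41674329717109/13127595717600
≈ 3.1746

Sum = 41674329717109/13127595717600 ≈ 3.1746


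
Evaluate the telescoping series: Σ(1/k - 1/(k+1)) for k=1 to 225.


Telescoping: adjacent terms cancel.
= 1/1 - 1/226
= 1 - 1/226 = 225/226

Sum = 225/226


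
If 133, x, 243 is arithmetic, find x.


AM = (133 + 243)/2 = 376/2 = 188

AM = 188


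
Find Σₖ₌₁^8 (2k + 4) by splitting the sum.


Σ(2k+4) = 2·Σk + 4·n
= 2·36 + 4·8
= 72 + 32 = 104

Σ = 104


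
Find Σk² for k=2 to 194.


Σₖ₌2^194 k² = Σₖ₌₁^194 k² − Σₖ₌₁^1 k²
= 194·195·389/6 − 1·2·3/6
= 2452645 − 1 = 2452644

Σk² = 2452644


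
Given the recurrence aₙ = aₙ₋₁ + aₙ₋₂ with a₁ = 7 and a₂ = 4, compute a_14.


Computing iteratively: 7, 4, 11, 15, 26, 41, 67, 108, 175, 283, 458, 741, ...
a_14 = 1940

a_14 = 1940


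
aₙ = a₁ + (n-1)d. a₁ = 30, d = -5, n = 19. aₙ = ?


aₙ = a₁ + (n-1)d
= 30 + (19-1)×-5
= 30 - 90
= -60

a_19 = -60


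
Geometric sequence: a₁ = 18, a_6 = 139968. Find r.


r^(n-1) = aₙ/a₁
r^5 = 139968/18 = 7776
r = 7776^(1/5)
= 6

r = 6


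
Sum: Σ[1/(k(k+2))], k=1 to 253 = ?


1/(k(k+2)) = (1/2)·(1/k - 1/(k+2)) (partial fractions)
Telescoping: Σ = (1/2)·(1 + 1/2 - 1/254 - 1/255) = 48323/64770

Sum = 48323/64770


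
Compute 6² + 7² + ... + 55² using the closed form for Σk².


Σₖ₌6^55 k² = Σₖ₌₁^55 k² − Σₖ₌₁^5 k²
= 55·56·111/6 − 5·6·11/6
= 56980 − 55 = 56925

Σk² = 56925


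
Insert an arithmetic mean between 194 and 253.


AM = (194 + 253)/2 = 447/2 = 223.5

AM = 223.5


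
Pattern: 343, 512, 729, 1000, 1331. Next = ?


Pattern: perfect cubes: n³
Terms: 343, 512, 729, 1000, 1331
Next term = 1728

Next term = 1728


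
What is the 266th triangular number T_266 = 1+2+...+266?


n(n+1)/2 = 266×267/2 = 71022/2 = 35511

Σk = 35511


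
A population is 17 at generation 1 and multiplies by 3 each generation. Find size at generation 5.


aₙ = a₁·r^(n-1)
= 17×3^4
= 17×81
= 1377

a_5 = 1377


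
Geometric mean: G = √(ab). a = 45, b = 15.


GM = √(45×15) = √675 = 25.9808

GM = 25.9808


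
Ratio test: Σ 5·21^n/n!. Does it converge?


aₙ = 5·21^n/n!
a_{n+1}/aₙ = 21^(n+1)/(n+1)! × n!/21^n  (constant 5 cancels)
= 21/(n+1)
L = lim(n→∞) 21/(n+1) = 0
L < 1 → series CONVERGES

Converges (ratio test: L = 0 < 1)
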